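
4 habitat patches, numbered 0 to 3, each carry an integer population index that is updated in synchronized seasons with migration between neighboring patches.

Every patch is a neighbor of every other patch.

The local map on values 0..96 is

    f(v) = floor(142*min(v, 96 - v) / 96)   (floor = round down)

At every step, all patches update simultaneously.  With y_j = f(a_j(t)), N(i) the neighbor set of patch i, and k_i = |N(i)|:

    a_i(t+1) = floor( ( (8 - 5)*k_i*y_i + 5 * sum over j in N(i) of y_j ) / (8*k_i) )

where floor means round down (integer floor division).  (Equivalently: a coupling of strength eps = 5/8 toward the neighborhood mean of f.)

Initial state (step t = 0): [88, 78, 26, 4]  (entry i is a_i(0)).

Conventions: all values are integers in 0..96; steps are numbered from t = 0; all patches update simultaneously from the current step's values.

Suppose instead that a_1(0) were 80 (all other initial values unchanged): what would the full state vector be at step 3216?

Simulating step by step:
t=0: [88, 80, 26, 4]
t=1: [17, 19, 22, 16]
t=2: [26, 27, 27, 26]
t=3: [38, 38, 38, 38]
t=4: [56, 56, 56, 56]
t=5: [59, 59, 59, 59]
t=6: [54, 54, 54, 54]
t=7: [62, 62, 62, 62]
t=8: [50, 50, 50, 50]
t=9: [68, 68, 68, 68]
t=10: [41, 41, 41, 41]
t=11: [60, 60, 60, 60]
t=12: [53, 53, 53, 53]
t=13: [63, 63, 63, 63]
t=14: [48, 48, 48, 48]
t=15: [71, 71, 71, 71]
t=16: [36, 36, 36, 36]
t=17: [53, 53, 53, 53]

Answer: [36, 36, 36, 36]
Key observation: The state at step 12, [53, 53, 53, 53], reappears at step 17: the system is in a cycle of period 5 from step 12 on.  Therefore the state at step 3216 equals the state at step 12 + ((3216 - 12) mod 5) = 16, which is [36, 36, 36, 36].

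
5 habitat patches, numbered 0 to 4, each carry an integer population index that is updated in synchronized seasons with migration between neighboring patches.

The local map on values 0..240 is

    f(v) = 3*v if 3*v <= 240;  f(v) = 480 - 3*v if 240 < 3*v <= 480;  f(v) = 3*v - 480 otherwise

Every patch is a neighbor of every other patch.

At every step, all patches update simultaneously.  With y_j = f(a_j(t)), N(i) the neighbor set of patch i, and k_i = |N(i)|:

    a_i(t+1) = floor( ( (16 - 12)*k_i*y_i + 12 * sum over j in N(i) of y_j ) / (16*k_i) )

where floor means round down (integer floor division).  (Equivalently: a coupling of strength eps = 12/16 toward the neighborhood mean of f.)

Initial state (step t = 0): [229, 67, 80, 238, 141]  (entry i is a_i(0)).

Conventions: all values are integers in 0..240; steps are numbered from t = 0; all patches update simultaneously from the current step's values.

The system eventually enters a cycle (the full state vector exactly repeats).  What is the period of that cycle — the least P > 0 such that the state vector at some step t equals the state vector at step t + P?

Simulating step by step:
t=0: [229, 67, 80, 238, 141]
t=1: [189, 188, 191, 190, 179]
t=2: [82, 82, 82, 82, 80]
t=3: [235, 235, 235, 235, 235]
t=4: [225, 225, 225, 225, 225]
t=5: [195, 195, 195, 195, 195]
t=6: [105, 105, 105, 105, 105]
t=7: [165, 165, 165, 165, 165]
t=8: [15, 15, 15, 15, 15]
t=9: [45, 45, 45, 45, 45]
t=10: [135, 135, 135, 135, 135]
t=11: [75, 75, 75, 75, 75]
t=12: [225, 225, 225, 225, 225]

Answer: 8
Key observation: The state at step 4, [225, 225, 225, 225, 225], reappears at step 12 — and no state repeats earlier — so the cycle the system enters has period 8.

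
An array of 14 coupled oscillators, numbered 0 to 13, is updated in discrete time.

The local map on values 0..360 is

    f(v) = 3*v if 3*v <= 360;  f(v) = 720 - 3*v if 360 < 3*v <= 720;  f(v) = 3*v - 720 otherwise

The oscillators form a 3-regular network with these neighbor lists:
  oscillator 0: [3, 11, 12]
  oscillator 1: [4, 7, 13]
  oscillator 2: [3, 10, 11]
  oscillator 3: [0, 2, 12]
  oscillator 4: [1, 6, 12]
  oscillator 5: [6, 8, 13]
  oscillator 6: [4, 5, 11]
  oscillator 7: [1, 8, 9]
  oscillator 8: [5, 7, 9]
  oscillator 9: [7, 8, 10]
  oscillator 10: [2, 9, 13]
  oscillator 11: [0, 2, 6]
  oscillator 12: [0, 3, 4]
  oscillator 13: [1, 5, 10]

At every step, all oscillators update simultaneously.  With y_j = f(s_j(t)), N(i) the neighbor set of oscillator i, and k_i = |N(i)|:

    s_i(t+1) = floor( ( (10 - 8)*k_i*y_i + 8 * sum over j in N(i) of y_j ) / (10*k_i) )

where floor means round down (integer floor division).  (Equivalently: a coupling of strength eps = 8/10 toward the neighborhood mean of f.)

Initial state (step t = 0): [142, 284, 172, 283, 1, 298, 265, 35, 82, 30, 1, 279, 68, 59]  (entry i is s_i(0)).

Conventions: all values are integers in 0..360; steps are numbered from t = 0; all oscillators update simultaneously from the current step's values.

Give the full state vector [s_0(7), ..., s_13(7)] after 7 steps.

Answer: [177, 170, 226, 197, 136, 192, 181, 168, 195, 188, 242, 203, 159, 220]

Derivation:
t=0: [142, 284, 172, 283, 1, 298, 265, 35, 82, 30, 1, 279, 68, 59]
t=1: [178, 102, 107, 213, 110, 167, 93, 145, 147, 112, 126, 176, 154, 117]
t=2: [178, 318, 228, 220, 290, 286, 253, 302, 279, 308, 337, 248, 210, 301]
t=3: [83, 185, 107, 95, 126, 118, 91, 185, 164, 199, 171, 74, 123, 213]
t=4: [278, 189, 254, 302, 278, 226, 299, 170, 216, 184, 181, 269, 303, 209]
t=5: [146, 141, 128, 129, 161, 99, 100, 146, 126, 156, 116, 106, 148, 117]
t=6: [303, 291, 333, 305, 280, 324, 287, 294, 290, 309, 320, 308, 282, 321]
t=7: [177, 170, 226, 197, 136, 192, 181, 168, 195, 188, 242, 203, 159, 220]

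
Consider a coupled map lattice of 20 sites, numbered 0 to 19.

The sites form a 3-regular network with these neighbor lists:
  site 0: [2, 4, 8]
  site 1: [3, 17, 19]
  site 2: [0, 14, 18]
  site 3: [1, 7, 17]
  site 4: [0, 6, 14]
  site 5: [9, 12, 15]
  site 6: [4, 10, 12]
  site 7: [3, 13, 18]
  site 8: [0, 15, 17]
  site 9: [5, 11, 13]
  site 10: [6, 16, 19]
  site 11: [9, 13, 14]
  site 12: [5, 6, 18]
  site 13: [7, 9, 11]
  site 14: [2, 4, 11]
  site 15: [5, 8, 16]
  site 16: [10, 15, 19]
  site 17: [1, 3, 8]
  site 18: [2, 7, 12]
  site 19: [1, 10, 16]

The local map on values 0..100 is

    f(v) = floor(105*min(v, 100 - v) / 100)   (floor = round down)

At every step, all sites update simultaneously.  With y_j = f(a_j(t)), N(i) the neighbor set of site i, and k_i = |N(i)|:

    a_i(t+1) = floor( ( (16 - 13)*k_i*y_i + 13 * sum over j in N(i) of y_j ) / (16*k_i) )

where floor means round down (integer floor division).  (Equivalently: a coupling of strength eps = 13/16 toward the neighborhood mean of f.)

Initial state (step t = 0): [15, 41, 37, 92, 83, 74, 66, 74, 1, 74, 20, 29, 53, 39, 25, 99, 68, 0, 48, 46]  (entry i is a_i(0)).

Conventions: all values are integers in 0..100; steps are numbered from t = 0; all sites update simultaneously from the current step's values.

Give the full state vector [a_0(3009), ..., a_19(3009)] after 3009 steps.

Answer: [52, 52, 52, 52, 52, 52, 52, 52, 52, 52, 52, 52, 52, 52, 52, 52, 52, 52, 52, 52]
Key observation: The state at step 26, [50, 50, 50, 50, 50, 50, 50, 50, 50, 50, 50, 50, 50, 50, 50, 50, 50, 50, 50, 50], reappears at step 28: the system is in a cycle of period 2 from step 26 on.  Therefore the state at step 3009 equals the state at step 26 + ((3009 - 26) mod 2) = 27, which is [52, 52, 52, 52, 52, 52, 52, 52, 52, 52, 52, 52, 52, 52, 52, 52, 52, 52, 52, 52].

Derivation:
t=0: [15, 41, 37, 92, 83, 74, 66, 74, 1, 74, 20, 29, 53, 39, 25, 99, 68, 0, 48, 46]
t=1: [17, 23, 31, 20, 23, 25, 30, 31, 4, 31, 35, 30, 39, 30, 27, 16, 25, 14, 40, 35]
t=2: [19, 23, 29, 22, 25, 28, 32, 31, 13, 29, 31, 30, 34, 31, 28, 18, 28, 15, 36, 30]
t=3: [22, 23, 28, 23, 26, 27, 31, 30, 16, 30, 31, 30, 33, 31, 29, 22, 27, 19, 33, 28]
t=4: [23, 24, 29, 24, 28, 29, 31, 30, 20, 30, 30, 31, 31, 31, 29, 23, 28, 20, 31, 28]
t=5: [26, 25, 28, 25, 28, 29, 30, 29, 22, 31, 30, 31, 31, 31, 30, 26, 28, 23, 31, 28]
t=6: [27, 26, 29, 26, 29, 30, 30, 30, 25, 31, 29, 31, 31, 31, 30, 27, 29, 24, 30, 28]
t=7: [28, 27, 30, 27, 30, 30, 30, 30, 26, 31, 30, 31, 31, 31, 30, 28, 29, 26, 31, 29]
t=8: [29, 28, 30, 28, 30, 31, 31, 30, 28, 31, 30, 31, 31, 31, 31, 29, 30, 27, 31, 29]
t=9: [30, 29, 31, 29, 31, 31, 31, 31, 29, 32, 31, 32, 32, 31, 31, 30, 30, 28, 31, 30]
t=10: [31, 30, 31, 30, 31, 32, 32, 31, 30, 32, 31, 32, 32, 32, 32, 31, 31, 29, 32, 31]
t=11: [31, 31, 32, 31, 32, 32, 32, 32, 31, 33, 32, 33, 33, 32, 32, 32, 32, 30, 32, 31]
t=12: [32, 31, 32, 32, 32, 33, 33, 32, 32, 33, 32, 33, 33, 33, 33, 32, 32, 31, 33, 32]
t=13: [33, 32, 33, 32, 33, 33, 33, 33, 32, 34, 33, 34, 34, 33, 33, 33, 33, 32, 33, 32]
t=14: [33, 33, 34, 33, 34, 34, 34, 33, 33, 34, 33, 34, 34, 34, 34, 33, 33, 33, 34, 33]
t=15: [34, 34, 34, 34, 34, 34, 34, 34, 34, 35, 34, 35, 35, 34, 35, 34, 34, 34, 34, 34]
t=16: [35, 35, 35, 35, 35, 35, 35, 35, 35, 35, 35, 35, 35, 35, 35, 35, 35, 35, 35, 35]
t=17: [36, 36, 36, 36, 36, 36, 36, 36, 36, 36, 36, 36, 36, 36, 36, 36, 36, 36, 36, 36]
t=18: [37, 37, 37, 37, 37, 37, 37, 37, 37, 37, 37, 37, 37, 37, 37, 37, 37, 37, 37, 37]
t=19: [38, 38, 38, 38, 38, 38, 38, 38, 38, 38, 38, 38, 38, 38, 38, 38, 38, 38, 38, 38]
t=20: [39, 39, 39, 39, 39, 39, 39, 39, 39, 39, 39, 39, 39, 39, 39, 39, 39, 39, 39, 39]
t=21: [40, 40, 40, 40, 40, 40, 40, 40, 40, 40, 40, 40, 40, 40, 40, 40, 40, 40, 40, 40]
t=22: [42, 42, 42, 42, 42, 42, 42, 42, 42, 42, 42, 42, 42, 42, 42, 42, 42, 42, 42, 42]
t=23: [44, 44, 44, 44, 44, 44, 44, 44, 44, 44, 44, 44, 44, 44, 44, 44, 44, 44, 44, 44]
t=24: [46, 46, 46, 46, 46, 46, 46, 46, 46, 46, 46, 46, 46, 46, 46, 46, 46, 46, 46, 46]
t=25: [48, 48, 48, 48, 48, 48, 48, 48, 48, 48, 48, 48, 48, 48, 48, 48, 48, 48, 48, 48]
t=26: [50, 50, 50, 50, 50, 50, 50, 50, 50, 50, 50, 50, 50, 50, 50, 50, 50, 50, 50, 50]
t=27: [52, 52, 52, 52, 52, 52, 52, 52, 52, 52, 52, 52, 52, 52, 52, 52, 52, 52, 52, 52]
t=28: [50, 50, 50, 50, 50, 50, 50, 50, 50, 50, 50, 50, 50, 50, 50, 50, 50, 50, 50, 50]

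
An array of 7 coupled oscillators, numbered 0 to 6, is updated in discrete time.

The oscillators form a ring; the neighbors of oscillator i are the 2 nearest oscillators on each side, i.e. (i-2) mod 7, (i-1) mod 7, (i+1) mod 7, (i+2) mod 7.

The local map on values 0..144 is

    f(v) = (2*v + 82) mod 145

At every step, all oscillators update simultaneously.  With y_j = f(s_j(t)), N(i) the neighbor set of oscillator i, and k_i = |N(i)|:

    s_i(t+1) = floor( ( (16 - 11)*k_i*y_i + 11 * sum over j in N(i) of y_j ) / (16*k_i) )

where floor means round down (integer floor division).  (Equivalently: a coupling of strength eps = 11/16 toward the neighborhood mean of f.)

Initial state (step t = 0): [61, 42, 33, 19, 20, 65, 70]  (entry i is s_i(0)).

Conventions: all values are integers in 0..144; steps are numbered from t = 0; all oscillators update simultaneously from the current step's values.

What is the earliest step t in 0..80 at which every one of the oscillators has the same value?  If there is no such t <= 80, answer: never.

Simulating step by step:
t=0: [61, 42, 33, 19, 20, 65, 70]  (not all equal)
t=1: [47, 51, 56, 74, 84, 85, 70]  (not all equal)
t=2: [56, 53, 60, 78, 87, 84, 72]  (not all equal)
t=3: [64, 61, 68, 83, 92, 90, 78]  (not all equal)
t=4: [79, 75, 82, 95, 104, 102, 91]  (not all equal)
t=5: [106, 103, 84, 96, 83, 102, 92]  (not all equal)
t=6: [88, 106, 97, 124, 117, 105, 105]  (not all equal)
t=7: [59, 50, 72, 40, 38, 31, 25]  (not all equal)
t=8: [84, 60, 46, 52, 68, 82, 84]  (not all equal)
t=9: [83, 65, 56, 57, 70, 87, 90]  (not all equal)
t=10: [91, 75, 66, 68, 80, 94, 98]  (not all equal)
t=11: [108, 94, 86, 87, 99, 111, 115]  (not all equal)
t=12: [48, 82, 99, 100, 86, 51, 55]  (not all equal)
t=13: [65, 92, 107, 108, 95, 68, 63]  (not all equal)
t=14: [66, 62, 57, 58, 65, 68, 86]  (not all equal)
t=15: [72, 67, 58, 59, 70, 74, 80]  (not all equal)
t=16: [77, 71, 65, 66, 73, 79, 84]  (not all equal)
t=17: [87, 81, 76, 77, 83, 89, 92]  (not all equal)
t=18: [107, 101, 97, 98, 103, 109, 111]  (not all equal)
t=19: [52, 92, 113, 114, 94, 54, 55]  (not all equal)
t=20: [52, 59, 58, 59, 61, 54, 71]  (not all equal)
t=21: [52, 56, 52, 53, 58, 54, 59]  (not all equal)
t=22: [45, 46, 44, 45, 48, 47, 49]  (not all equal)
t=23: [29, 28, 27, 28, 30, 30, 31]  (not all equal)
t=24: [140, 139, 138, 139, 140, 141, 141]  (not all equal)
t=25: [71, 70, 70, 70, 71, 72, 72]  (not all equal)
t=26: [79, 78, 77, 78, 79, 79, 79]  (not all equal)
t=27: [93, 93, 93, 93, 93, 94, 94]  (not all equal)
t=28: [123, 123, 123, 123, 123, 123, 123]  (all equal)

Answer: 28
Key observation: Synchronization is absorbing here: once all oscillators are equal they stay equal, and step 28 is the first all-equal step.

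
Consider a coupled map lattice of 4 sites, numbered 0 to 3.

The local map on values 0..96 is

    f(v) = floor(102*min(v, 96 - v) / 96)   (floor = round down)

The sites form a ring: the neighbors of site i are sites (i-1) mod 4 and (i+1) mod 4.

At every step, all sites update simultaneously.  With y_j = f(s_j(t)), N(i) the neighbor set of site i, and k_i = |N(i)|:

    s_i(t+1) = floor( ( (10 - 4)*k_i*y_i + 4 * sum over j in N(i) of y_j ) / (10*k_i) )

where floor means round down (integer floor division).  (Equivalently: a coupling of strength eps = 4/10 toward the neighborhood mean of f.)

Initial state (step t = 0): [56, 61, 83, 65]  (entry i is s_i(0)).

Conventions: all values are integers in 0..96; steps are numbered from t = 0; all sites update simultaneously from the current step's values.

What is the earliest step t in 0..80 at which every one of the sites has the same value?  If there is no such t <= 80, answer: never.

Answer: 8
Key observation: Synchronization is absorbing here: once all sites are equal they stay equal, and step 8 is the first all-equal step.

Derivation:
t=0: [56, 61, 83, 65]  (not all equal)
t=1: [39, 33, 21, 30]  (not all equal)
t=2: [37, 33, 26, 31]  (not all equal)
t=3: [36, 34, 29, 32]  (not all equal)
t=4: [36, 35, 32, 34]  (not all equal)
t=5: [37, 36, 35, 36]  (not all equal)
t=6: [38, 38, 37, 38]  (not all equal)
t=7: [40, 39, 39, 39]  (not all equal)
t=8: [41, 41, 41, 41]  (all equal)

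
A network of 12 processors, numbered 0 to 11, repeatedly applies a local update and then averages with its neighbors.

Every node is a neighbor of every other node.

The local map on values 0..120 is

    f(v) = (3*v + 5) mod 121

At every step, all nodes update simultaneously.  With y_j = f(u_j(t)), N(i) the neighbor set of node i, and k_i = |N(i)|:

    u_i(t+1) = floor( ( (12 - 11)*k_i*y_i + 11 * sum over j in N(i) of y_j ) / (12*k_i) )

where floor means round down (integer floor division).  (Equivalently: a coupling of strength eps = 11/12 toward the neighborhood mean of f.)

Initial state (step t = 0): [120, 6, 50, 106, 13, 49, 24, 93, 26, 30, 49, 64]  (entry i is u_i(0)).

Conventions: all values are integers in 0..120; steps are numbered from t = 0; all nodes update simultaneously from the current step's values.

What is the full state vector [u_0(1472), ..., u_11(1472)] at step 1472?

Answer: [37, 37, 37, 37, 37, 37, 37, 37, 37, 37, 37, 37]
Key observation: The state at step 1, [51, 51, 51, 51, 51, 51, 51, 51, 51, 51, 51, 51], reappears at step 6: the system is in a cycle of period 5 from step 1 on.  Therefore the state at step 1472 equals the state at step 1 + ((1472 - 1) mod 5) = 2, which is [37, 37, 37, 37, 37, 37, 37, 37, 37, 37, 37, 37].

Derivation:
t=0: [120, 6, 50, 106, 13, 49, 24, 93, 26, 30, 49, 64]
t=1: [51, 51, 51, 51, 51, 51, 51, 51, 51, 51, 51, 51]
t=2: [37, 37, 37, 37, 37, 37, 37, 37, 37, 37, 37, 37]
t=3: [116, 116, 116, 116, 116, 116, 116, 116, 116, 116, 116, 116]
t=4: [111, 111, 111, 111, 111, 111, 111, 111, 111, 111, 111, 111]
t=5: [96, 96, 96, 96, 96, 96, 96, 96, 96, 96, 96, 96]
t=6: [51, 51, 51, 51, 51, 51, 51, 51, 51, 51, 51, 51]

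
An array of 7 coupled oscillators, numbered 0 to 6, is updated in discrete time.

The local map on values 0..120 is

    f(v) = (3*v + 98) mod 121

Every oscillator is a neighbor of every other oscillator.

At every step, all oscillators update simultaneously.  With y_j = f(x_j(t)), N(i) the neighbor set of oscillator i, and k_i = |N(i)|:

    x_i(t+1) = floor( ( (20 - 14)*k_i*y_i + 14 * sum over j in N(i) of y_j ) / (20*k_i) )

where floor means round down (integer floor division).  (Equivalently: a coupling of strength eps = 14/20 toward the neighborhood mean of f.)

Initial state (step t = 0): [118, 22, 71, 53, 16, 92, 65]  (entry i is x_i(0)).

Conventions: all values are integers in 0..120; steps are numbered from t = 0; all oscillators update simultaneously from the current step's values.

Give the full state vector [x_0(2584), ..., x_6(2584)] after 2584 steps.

Simulating step by step:
t=0: [118, 22, 71, 53, 16, 92, 65]
t=1: [51, 43, 48, 38, 39, 37, 44]
t=2: [59, 77, 57, 74, 75, 74, 77]
t=3: [61, 70, 59, 69, 69, 69, 70]
t=4: [53, 57, 51, 57, 57, 57, 57]
t=5: [21, 23, 20, 23, 23, 23, 23]
t=6: [43, 44, 42, 44, 44, 44, 44]
t=7: [107, 107, 106, 107, 107, 107, 107]
t=8: [55, 55, 55, 55, 55, 55, 55]
t=9: [21, 21, 21, 21, 21, 21, 21]
t=10: [40, 40, 40, 40, 40, 40, 40]
t=11: [97, 97, 97, 97, 97, 97, 97]
t=12: [26, 26, 26, 26, 26, 26, 26]
t=13: [55, 55, 55, 55, 55, 55, 55]

Answer: [21, 21, 21, 21, 21, 21, 21]
Key observation: The state at step 8, [55, 55, 55, 55, 55, 55, 55], reappears at step 13: the system is in a cycle of period 5 from step 8 on.  Therefore the state at step 2584 equals the state at step 8 + ((2584 - 8) mod 5) = 9, which is [21, 21, 21, 21, 21, 21, 21].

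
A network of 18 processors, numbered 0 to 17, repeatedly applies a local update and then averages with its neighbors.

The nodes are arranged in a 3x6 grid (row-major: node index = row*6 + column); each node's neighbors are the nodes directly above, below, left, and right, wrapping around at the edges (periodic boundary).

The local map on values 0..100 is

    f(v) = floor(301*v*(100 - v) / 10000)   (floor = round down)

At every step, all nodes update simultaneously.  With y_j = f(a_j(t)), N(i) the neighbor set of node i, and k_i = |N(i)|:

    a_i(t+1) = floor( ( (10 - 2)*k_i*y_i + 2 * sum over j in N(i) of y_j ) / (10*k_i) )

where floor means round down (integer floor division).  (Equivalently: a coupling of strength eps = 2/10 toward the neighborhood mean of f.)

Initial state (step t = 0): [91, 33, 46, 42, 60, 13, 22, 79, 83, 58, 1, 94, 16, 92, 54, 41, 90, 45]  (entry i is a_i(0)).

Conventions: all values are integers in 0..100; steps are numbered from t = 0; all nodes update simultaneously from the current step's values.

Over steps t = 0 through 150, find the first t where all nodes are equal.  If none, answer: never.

Simulating step by step:
t=0: [91, 33, 46, 42, 60, 13, 22, 79, 83, 58, 1, 94, 16, 92, 54, 41, 90, 45]  (not all equal)
t=1: [28, 61, 71, 72, 64, 36, 47, 48, 47, 67, 11, 20, 40, 29, 69, 69, 32, 65]  (not all equal)
t=2: [62, 69, 62, 61, 66, 67, 71, 74, 72, 64, 35, 50, 70, 62, 64, 63, 63, 67]  (not all equal)
t=3: [68, 64, 69, 70, 67, 66, 62, 58, 61, 68, 68, 73, 63, 68, 68, 69, 69, 66]  (not all equal)
t=4: [65, 68, 64, 63, 65, 66, 69, 72, 70, 65, 64, 60, 69, 65, 65, 64, 64, 66]  (not all equal)
t=5: [67, 65, 68, 69, 68, 67, 64, 61, 63, 67, 69, 70, 64, 67, 67, 68, 68, 67]  (not all equal)
t=6: [66, 67, 65, 64, 64, 65, 68, 70, 69, 65, 64, 63, 68, 66, 66, 65, 65, 65]  (not all equal)
t=7: [66, 66, 67, 68, 68, 68, 65, 63, 64, 67, 68, 69, 65, 66, 66, 68, 68, 67]  (not all equal)
t=8: [67, 67, 66, 65, 65, 65, 67, 69, 68, 66, 65, 64, 67, 67, 66, 65, 65, 65]  (not all equal)
t=9: [66, 65, 66, 67, 68, 67, 66, 64, 65, 67, 68, 68, 66, 65, 66, 67, 68, 67]  (not all equal)
t=10: [67, 67, 67, 66, 65, 65, 67, 68, 67, 66, 65, 65, 67, 67, 67, 66, 65, 65]  (not all equal)
t=11: [66, 65, 66, 67, 67, 67, 66, 65, 66, 67, 67, 67, 66, 65, 66, 67, 67, 67]  (not all equal)
t=12: [67, 67, 67, 66, 66, 66, 67, 67, 67, 66, 66, 66, 67, 67, 67, 66, 66, 66]  (not all equal)
t=13: [66, 66, 66, 66, 67, 66, 66, 66, 66, 66, 67, 66, 66, 66, 66, 66, 67, 66]  (not all equal)
t=14: [67, 67, 67, 66, 66, 66, 67, 67, 67, 66, 66, 66, 67, 67, 67, 66, 66, 66]  (not all equal)

Answer: never
Key observation: The state at step 12 reappears at step 14 — the system is in a cycle of period 2 from step 12 on.  No step 0..14 is synchronized, and the cycle repeats forever, so no step up to 150 (or ever) has all nodes equal.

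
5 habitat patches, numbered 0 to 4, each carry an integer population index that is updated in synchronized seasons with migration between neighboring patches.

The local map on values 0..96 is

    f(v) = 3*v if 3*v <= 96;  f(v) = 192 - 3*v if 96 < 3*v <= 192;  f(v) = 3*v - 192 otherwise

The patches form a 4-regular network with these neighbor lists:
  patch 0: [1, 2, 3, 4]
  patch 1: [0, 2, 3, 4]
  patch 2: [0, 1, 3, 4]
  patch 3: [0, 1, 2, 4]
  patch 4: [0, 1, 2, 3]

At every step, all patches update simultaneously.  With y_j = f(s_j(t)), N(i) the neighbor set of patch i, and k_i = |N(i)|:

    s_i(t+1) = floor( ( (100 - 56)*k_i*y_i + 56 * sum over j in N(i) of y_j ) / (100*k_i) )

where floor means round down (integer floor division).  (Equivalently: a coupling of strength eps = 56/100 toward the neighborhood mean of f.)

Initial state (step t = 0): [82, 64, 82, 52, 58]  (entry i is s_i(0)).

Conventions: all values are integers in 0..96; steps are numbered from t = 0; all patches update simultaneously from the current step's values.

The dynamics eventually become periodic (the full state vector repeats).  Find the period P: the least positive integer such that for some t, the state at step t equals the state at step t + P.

Simulating step by step:
t=0: [82, 64, 82, 52, 58]
t=1: [38, 22, 38, 33, 28]
t=2: [79, 75, 79, 83, 81]
t=3: [45, 42, 45, 49, 47]
t=4: [55, 58, 55, 52, 53]
t=5: [27, 25, 27, 30, 29]
t=6: [82, 80, 82, 84, 84]
t=7: [54, 53, 54, 56, 56]
t=8: [28, 29, 28, 26, 26]
t=9: [82, 83, 82, 80, 80]
t=10: [52, 53, 52, 50, 50]
t=11: [37, 36, 37, 39, 39]
t=12: [79, 80, 79, 77, 77]
t=13: [43, 44, 43, 41, 41]
t=14: [64, 63, 64, 66, 66]
t=15: [2, 3, 2, 3, 3]
t=16: [7, 8, 7, 8, 8]
t=17: [22, 23, 22, 23, 23]
t=18: [67, 68, 67, 68, 68]
t=19: [10, 11, 10, 11, 11]
t=20: [31, 32, 31, 32, 32]
t=21: [94, 95, 94, 95, 95]
t=22: [91, 92, 91, 92, 92]
t=23: [82, 83, 82, 83, 83]
t=24: [55, 56, 55, 56, 56]
t=25: [25, 24, 25, 24, 24]
t=26: [73, 72, 73, 72, 72]
t=27: [25, 24, 25, 24, 24]

Answer: 2
Key observation: The state at step 25, [25, 24, 25, 24, 24], reappears at step 27 — and no state repeats earlier — so the cycle the system enters has period 2.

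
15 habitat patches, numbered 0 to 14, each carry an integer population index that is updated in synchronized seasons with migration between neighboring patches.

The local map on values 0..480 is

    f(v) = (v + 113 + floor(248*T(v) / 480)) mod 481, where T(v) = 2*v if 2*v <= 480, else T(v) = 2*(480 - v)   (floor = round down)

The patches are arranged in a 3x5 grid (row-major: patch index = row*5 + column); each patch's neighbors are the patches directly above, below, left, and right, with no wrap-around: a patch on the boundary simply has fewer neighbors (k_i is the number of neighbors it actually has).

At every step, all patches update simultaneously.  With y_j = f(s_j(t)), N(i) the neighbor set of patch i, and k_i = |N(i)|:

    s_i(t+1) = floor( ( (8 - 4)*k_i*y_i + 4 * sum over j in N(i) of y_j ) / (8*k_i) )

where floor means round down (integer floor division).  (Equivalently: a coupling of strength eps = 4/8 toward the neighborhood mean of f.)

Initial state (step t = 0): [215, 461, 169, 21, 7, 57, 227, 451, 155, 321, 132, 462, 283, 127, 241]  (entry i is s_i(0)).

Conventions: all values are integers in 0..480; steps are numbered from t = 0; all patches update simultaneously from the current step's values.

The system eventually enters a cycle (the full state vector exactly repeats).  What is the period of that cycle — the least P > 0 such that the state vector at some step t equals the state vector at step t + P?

Answer: 2
Key observation: The state at step 10, [116, 116, 116, 116, 116, 116, 116, 116, 116, 116, 116, 116, 116, 116, 116], reappears at step 12 — and no state repeats earlier — so the cycle the system enters has period 2.

Derivation:
t=0: [215, 461, 169, 21, 7, 57, 227, 451, 155, 321, 132, 462, 283, 127, 241]
t=1: [119, 159, 291, 246, 131, 204, 117, 192, 308, 170, 275, 154, 158, 296, 181]
t=2: [297, 355, 155, 161, 333, 160, 291, 138, 148, 311, 177, 363, 311, 150, 144]
t=3: [197, 168, 372, 379, 197, 337, 191, 331, 377, 214, 374, 175, 212, 364, 336]
t=4: [158, 254, 171, 101, 61, 85, 154, 97, 109, 77, 203, 267, 148, 106, 103]
t=5: [318, 279, 354, 330, 265, 293, 317, 359, 320, 283, 123, 206, 332, 342, 310]
t=6: [117, 117, 116, 117, 118, 158, 108, 116, 116, 117, 223, 124, 105, 116, 117]
t=7: [371, 346, 348, 349, 351, 344, 353, 343, 348, 350, 242, 306, 339, 344, 349]
t=8: [115, 115, 116, 116, 116, 116, 116, 116, 116, 116, 117, 117, 116, 116, 116]
t=9: [346, 346, 347, 348, 348, 348, 348, 348, 348, 348, 349, 349, 348, 348, 348]
t=10: [116, 116, 116, 116, 116, 116, 116, 116, 116, 116, 116, 116, 116, 116, 116]
t=11: [348, 348, 348, 348, 348, 348, 348, 348, 348, 348, 348, 348, 348, 348, 348]
t=12: [116, 116, 116, 116, 116, 116, 116, 116, 116, 116, 116, 116, 116, 116, 116]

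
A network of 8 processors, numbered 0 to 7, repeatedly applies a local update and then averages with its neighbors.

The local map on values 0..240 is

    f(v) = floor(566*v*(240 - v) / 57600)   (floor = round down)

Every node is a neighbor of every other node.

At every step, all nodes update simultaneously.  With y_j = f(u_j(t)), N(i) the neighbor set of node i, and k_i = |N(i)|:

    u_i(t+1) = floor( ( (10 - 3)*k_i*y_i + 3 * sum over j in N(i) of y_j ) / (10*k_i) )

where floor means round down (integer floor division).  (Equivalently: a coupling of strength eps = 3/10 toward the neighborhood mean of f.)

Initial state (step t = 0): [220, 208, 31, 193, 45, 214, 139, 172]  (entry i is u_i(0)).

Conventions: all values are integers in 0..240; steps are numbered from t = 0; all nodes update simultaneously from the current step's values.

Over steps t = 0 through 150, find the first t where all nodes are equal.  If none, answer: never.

Simulating step by step:
t=0: [220, 208, 31, 193, 45, 214, 139, 172]  (not all equal)
t=1: [56, 70, 69, 86, 84, 63, 117, 102]  (not all equal)
t=2: [108, 118, 117, 127, 126, 113, 134, 132]  (not all equal)
t=3: [140, 140, 140, 140, 140, 140, 139, 140]  (not all equal)
t=4: [137, 137, 137, 137, 137, 137, 137, 137]  (all equal)

Answer: 4
Key observation: Synchronization is absorbing here: once all nodes are equal they stay equal, and step 4 is the first all-equal step.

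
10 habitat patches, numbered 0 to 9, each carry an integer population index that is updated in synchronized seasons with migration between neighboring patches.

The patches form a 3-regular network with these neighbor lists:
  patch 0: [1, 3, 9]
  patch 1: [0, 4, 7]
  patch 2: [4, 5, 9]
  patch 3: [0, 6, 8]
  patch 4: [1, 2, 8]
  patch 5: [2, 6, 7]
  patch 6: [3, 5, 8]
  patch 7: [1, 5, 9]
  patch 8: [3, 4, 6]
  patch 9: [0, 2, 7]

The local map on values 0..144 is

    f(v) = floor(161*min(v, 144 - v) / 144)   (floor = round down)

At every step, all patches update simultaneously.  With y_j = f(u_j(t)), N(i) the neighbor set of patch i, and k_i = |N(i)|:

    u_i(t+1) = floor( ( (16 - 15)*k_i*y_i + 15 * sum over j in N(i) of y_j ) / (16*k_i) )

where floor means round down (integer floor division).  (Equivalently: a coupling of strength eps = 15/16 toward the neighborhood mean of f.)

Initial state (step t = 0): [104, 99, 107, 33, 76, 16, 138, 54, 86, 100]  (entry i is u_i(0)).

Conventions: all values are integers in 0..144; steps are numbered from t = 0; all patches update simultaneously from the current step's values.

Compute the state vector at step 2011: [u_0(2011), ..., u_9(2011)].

Simulating step by step:
t=0: [104, 99, 107, 33, 76, 16, 138, 54, 86, 100]
t=1: [44, 59, 46, 37, 53, 34, 36, 40, 40, 48]
t=2: [52, 51, 50, 44, 53, 44, 40, 51, 46, 48]
t=3: [53, 57, 53, 50, 54, 51, 49, 53, 50, 56]
t=4: [59, 59, 59, 55, 59, 57, 55, 60, 56, 59]
t=5: [63, 65, 64, 62, 64, 64, 61, 64, 62, 65]
t=6: [70, 70, 71, 69, 70, 70, 69, 71, 69, 70]
t=7: [77, 78, 78, 77, 78, 78, 77, 78, 77, 78]
t=8: [73, 73, 73, 74, 73, 73, 73, 73, 73, 73]
t=9: [78, 79, 79, 78, 79, 79, 78, 79, 78, 79]
t=10: [72, 72, 72, 73, 72, 72, 72, 72, 72, 72]
t=11: [79, 80, 80, 79, 80, 80, 79, 80, 79, 80]
t=12: [71, 71, 71, 72, 71, 71, 71, 71, 71, 71]
t=13: [79, 79, 79, 79, 79, 79, 79, 79, 79, 79]
t=14: [72, 72, 72, 72, 72, 72, 72, 72, 72, 72]
t=15: [80, 80, 80, 80, 80, 80, 80, 80, 80, 80]
t=16: [71, 71, 71, 71, 71, 71, 71, 71, 71, 71]
t=17: [79, 79, 79, 79, 79, 79, 79, 79, 79, 79]

Answer: [80, 80, 80, 80, 80, 80, 80, 80, 80, 80]
Key observation: The state at step 13, [79, 79, 79, 79, 79, 79, 79, 79, 79, 79], reappears at step 17: the system is in a cycle of period 4 from step 13 on.  Therefore the state at step 2011 equals the state at step 13 + ((2011 - 13) mod 4) = 15, which is [80, 80, 80, 80, 80, 80, 80, 80, 80, 80].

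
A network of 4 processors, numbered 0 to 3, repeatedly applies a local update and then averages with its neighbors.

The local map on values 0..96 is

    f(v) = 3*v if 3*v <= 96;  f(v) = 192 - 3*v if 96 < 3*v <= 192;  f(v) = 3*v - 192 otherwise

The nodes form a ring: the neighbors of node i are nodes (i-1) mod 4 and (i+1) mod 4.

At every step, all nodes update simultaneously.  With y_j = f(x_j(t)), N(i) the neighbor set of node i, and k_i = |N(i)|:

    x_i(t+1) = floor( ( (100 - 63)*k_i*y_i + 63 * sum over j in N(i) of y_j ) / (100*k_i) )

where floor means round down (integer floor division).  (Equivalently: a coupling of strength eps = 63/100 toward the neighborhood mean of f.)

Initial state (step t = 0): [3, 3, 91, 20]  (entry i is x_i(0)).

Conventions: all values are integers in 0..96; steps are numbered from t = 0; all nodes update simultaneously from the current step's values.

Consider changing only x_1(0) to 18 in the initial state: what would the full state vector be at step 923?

Simulating step by step:
t=0: [3, 18, 91, 20]
t=1: [39, 48, 65, 50]
t=2: [56, 42, 29, 40]
t=3: [52, 59, 75, 61]
t=4: [20, 27, 19, 25]
t=5: [71, 66, 70, 64]
t=6: [9, 14, 8, 12]
t=7: [34, 31, 33, 29]
t=8: [90, 92, 91, 89]
t=9: [78, 81, 80, 77]
t=10: [43, 47, 46, 42]
t=11: [60, 55, 56, 61]
t=12: [15, 21, 20, 14]
t=13: [49, 56, 55, 48]
t=14: [39, 31, 32, 40]
t=15: [79, 88, 87, 80]
t=16: [54, 62, 63, 53]
t=17: [23, 12, 13, 22]
t=18: [57, 47, 46, 58]
t=19: [29, 42, 41, 30]
t=20: [81, 73, 74, 82]
t=21: [44, 35, 36, 45]
t=22: [67, 77, 76, 66]
t=23: [17, 28, 27, 16]
t=24: [60, 72, 71, 59]
t=25: [16, 19, 20, 15]
t=26: [49, 55, 54, 50]
t=27: [38, 33, 32, 39]
t=28: [81, 89, 88, 82]
t=29: [59, 66, 67, 58]
t=30: [13, 9, 10, 14]
t=31: [36, 31, 32, 37]
t=32: [85, 91, 90, 86]
t=33: [69, 74, 75, 68]
t=34: [18, 26, 25, 19]
t=35: [62, 69, 70, 61]
t=36: [9, 13, 14, 10]
t=37: [31, 36, 37, 32]
t=38: [91, 85, 86, 90]
t=39: [74, 69, 68, 75]
t=40: [26, 18, 19, 25]
t=41: [69, 62, 61, 70]
t=42: [13, 9, 10, 14]

Answer: [62, 69, 70, 61]
Key observation: The state at step 30, [13, 9, 10, 14], reappears at step 42: the system is in a cycle of period 12 from step 30 on.  Therefore the state at step 923 equals the state at step 30 + ((923 - 30) mod 12) = 35, which is [62, 69, 70, 61].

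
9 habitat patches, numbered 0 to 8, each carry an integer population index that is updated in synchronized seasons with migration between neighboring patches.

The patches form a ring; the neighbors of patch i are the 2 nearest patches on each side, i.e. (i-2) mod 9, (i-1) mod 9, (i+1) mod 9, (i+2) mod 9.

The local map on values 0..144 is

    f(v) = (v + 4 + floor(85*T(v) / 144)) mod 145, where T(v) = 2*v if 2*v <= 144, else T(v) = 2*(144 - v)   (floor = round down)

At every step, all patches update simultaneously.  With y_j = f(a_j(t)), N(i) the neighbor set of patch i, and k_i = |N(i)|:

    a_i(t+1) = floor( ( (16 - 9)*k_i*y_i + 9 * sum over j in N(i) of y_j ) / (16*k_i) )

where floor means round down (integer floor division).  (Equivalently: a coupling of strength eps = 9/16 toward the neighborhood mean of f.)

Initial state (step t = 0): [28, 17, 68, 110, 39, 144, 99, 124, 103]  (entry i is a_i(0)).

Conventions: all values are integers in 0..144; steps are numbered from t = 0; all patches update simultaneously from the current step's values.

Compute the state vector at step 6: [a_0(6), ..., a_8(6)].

Answer: [28, 28, 79, 59, 100, 94, 91, 44, 27]

Derivation:
t=0: [28, 17, 68, 110, 39, 144, 99, 124, 103]
t=1: [37, 30, 31, 23, 43, 17, 20, 15, 21]
t=2: [68, 66, 73, 62, 72, 50, 51, 46, 54]
t=3: [37, 40, 29, 81, 60, 102, 100, 95, 85]
t=4: [62, 64, 74, 48, 72, 28, 28, 21, 33]
t=5: [100, 109, 63, 80, 42, 61, 57, 69, 88]
t=6: [28, 28, 79, 59, 100, 94, 91, 44, 27]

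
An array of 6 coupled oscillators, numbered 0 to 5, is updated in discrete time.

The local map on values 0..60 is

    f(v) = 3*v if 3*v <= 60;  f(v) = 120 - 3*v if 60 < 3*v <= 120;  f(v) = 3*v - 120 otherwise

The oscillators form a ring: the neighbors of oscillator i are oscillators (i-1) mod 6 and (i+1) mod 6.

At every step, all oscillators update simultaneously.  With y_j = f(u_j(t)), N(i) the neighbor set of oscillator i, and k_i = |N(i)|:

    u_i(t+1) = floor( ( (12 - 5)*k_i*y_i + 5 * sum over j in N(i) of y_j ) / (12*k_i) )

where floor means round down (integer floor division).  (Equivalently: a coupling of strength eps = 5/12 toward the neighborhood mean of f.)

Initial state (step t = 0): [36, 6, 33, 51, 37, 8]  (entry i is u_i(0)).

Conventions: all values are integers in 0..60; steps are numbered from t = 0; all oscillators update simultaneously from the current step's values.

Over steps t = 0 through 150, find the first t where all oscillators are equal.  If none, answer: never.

Simulating step by step:
t=0: [36, 6, 33, 51, 37, 8]  (not all equal)
t=1: [15, 17, 22, 25, 17, 18]  (not all equal)
t=2: [48, 50, 51, 48, 50, 51]  (not all equal)
t=3: [27, 29, 30, 27, 29, 30]  (not all equal)
t=4: [35, 33, 32, 35, 33, 32]  (not all equal)
t=5: [18, 20, 21, 18, 20, 21]  (not all equal)
t=6: [55, 58, 57, 55, 58, 57]  (not all equal)
t=7: [48, 51, 50, 48, 51, 50]  (not all equal)
t=8: [27, 30, 29, 27, 30, 29]  (not all equal)
t=9: [35, 32, 33, 35, 32, 33]  (not all equal)
t=10: [18, 21, 20, 18, 21, 20]  (not all equal)
t=11: [55, 57, 58, 55, 57, 58]  (not all equal)
t=12: [48, 50, 51, 48, 50, 51]  (not all equal)

Answer: never
Key observation: The state at step 2 reappears at step 12 — the system is in a cycle of period 10 from step 2 on.  No step 0..12 is synchronized, and the cycle repeats forever, so no step up to 150 (or ever) has all oscillators equal.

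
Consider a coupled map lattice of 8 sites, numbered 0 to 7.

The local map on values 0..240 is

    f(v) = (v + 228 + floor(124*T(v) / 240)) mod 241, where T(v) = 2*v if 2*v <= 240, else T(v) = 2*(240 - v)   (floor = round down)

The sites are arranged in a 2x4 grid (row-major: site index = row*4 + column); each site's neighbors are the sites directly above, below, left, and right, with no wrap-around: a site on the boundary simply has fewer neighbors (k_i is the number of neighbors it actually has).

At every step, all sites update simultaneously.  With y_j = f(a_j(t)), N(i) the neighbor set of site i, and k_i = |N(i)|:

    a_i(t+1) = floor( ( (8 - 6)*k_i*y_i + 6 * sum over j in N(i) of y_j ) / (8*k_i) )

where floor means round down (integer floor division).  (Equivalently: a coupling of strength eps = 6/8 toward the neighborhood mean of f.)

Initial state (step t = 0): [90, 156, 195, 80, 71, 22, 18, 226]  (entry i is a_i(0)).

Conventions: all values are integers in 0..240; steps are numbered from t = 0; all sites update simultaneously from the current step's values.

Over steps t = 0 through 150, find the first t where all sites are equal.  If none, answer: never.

Simulating step by step:
t=0: [90, 156, 195, 80, 71, 22, 18, 226]  (not all equal)
t=1: [177, 164, 157, 207, 108, 103, 127, 121]  (not all equal)
t=2: [220, 220, 229, 229, 210, 215, 221, 229]  (not all equal)
t=3: [227, 227, 227, 227, 227, 227, 227, 227]  (all equal)

Answer: 3
Key observation: Synchronization is absorbing here: once all sites are equal they stay equal, and step 3 is the first all-equal step.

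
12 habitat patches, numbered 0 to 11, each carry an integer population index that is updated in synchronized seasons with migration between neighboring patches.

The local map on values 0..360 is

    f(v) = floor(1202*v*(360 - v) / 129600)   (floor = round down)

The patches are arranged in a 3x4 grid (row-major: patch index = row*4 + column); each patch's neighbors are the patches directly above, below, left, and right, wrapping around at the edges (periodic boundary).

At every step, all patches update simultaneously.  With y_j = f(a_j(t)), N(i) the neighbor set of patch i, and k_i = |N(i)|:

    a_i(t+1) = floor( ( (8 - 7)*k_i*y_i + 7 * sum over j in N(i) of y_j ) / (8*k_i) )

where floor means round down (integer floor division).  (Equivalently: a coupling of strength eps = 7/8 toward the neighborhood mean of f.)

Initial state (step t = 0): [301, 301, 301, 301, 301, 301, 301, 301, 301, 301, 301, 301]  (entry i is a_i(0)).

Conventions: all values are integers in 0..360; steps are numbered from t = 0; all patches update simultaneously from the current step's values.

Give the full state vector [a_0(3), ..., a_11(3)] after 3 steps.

Answer: [171, 171, 171, 171, 171, 171, 171, 171, 171, 171, 171, 171]

Derivation:
t=0: [301, 301, 301, 301, 301, 301, 301, 301, 301, 301, 301, 301]
t=1: [164, 164, 164, 164, 164, 164, 164, 164, 164, 164, 164, 164]
t=2: [298, 298, 298, 298, 298, 298, 298, 298, 298, 298, 298, 298]
t=3: [171, 171, 171, 171, 171, 171, 171, 171, 171, 171, 171, 171]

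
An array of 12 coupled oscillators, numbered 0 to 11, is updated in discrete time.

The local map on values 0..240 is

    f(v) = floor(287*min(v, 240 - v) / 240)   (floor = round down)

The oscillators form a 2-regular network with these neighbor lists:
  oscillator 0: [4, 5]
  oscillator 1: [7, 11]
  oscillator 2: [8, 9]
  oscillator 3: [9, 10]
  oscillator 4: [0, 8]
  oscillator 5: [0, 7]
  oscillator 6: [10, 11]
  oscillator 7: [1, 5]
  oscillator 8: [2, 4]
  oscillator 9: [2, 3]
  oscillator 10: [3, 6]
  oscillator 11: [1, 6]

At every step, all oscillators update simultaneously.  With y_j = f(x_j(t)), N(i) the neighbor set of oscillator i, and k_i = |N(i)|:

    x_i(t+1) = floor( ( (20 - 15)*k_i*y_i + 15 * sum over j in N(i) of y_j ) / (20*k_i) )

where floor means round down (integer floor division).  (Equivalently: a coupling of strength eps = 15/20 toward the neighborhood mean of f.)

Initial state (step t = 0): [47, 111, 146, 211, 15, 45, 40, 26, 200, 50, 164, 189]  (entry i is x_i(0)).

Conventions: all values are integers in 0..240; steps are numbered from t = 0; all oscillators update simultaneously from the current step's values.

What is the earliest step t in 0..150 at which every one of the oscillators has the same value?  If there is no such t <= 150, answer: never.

Answer: 28
Key observation: Synchronization is absorbing here: once all oscillators are equal they stay equal, and step 28 is the first all-equal step.

Derivation:
t=0: [47, 111, 146, 211, 15, 45, 40, 26, 200, 50, 164, 189]  (not all equal)
t=1: [40, 67, 67, 64, 42, 45, 68, 77, 60, 69, 52, 82]  (not all equal)
t=2: [50, 91, 77, 73, 56, 65, 80, 72, 66, 79, 74, 84]  (not all equal)
t=3: [68, 96, 87, 90, 67, 73, 94, 90, 78, 90, 90, 101]  (not all equal)
t=4: [82, 113, 101, 107, 85, 92, 113, 102, 92, 105, 108, 114]  (not all equal)
t=5: [103, 130, 118, 127, 103, 109, 133, 122, 110, 123, 130, 135]  (not all equal)
t=6: [125, 132, 136, 135, 126, 131, 127, 133, 131, 138, 131, 128]  (not all equal)
t=7: [134, 129, 125, 125, 134, 131, 132, 128, 130, 123, 130, 132]  (not all equal)
t=8: [127, 131, 135, 135, 127, 129, 129, 131, 131, 137, 132, 130]  (not all equal)
t=9: [133, 130, 126, 125, 133, 132, 130, 130, 130, 124, 128, 131]  (not all equal)
t=10: [127, 130, 134, 135, 128, 129, 131, 130, 131, 136, 133, 130]  (not all equal)
t=11: [133, 131, 126, 125, 132, 132, 129, 131, 129, 125, 127, 130]  (not all equal)
t=12: [128, 130, 134, 136, 129, 128, 132, 129, 132, 136, 134, 131]  (not all equal)
t=13: [132, 131, 126, 124, 131, 132, 128, 132, 129, 124, 126, 130]  (not all equal)
t=14: [129, 130, 135, 137, 130, 129, 133, 129, 132, 137, 135, 131]  (not all equal)
t=15: [131, 131, 125, 123, 130, 132, 127, 131, 128, 123, 125, 129]  (not all equal)
t=16: [130, 130, 136, 138, 131, 129, 134, 129, 133, 138, 137, 132]  (not all equal)
t=17: [131, 130, 124, 121, 129, 131, 126, 131, 127, 122, 123, 128]  (not all equal)
t=18: [130, 131, 138, 140, 132, 130, 136, 130, 135, 140, 139, 133]  (not all equal)
t=19: [130, 129, 121, 119, 128, 131, 123, 130, 125, 119, 121, 127]  (not all equal)
t=20: [131, 132, 140, 142, 133, 130, 138, 131, 137, 142, 140, 135]  (not all equal)
t=21: [129, 127, 119, 117, 126, 130, 121, 130, 123, 117, 119, 125]  (not all equal)
t=22: [133, 134, 139, 140, 135, 131, 140, 132, 139, 140, 140, 138]  (not all equal)
t=23: [127, 125, 119, 119, 123, 128, 119, 128, 121, 119, 119, 122]  (not all equal)
t=24: [135, 137, 142, 142, 138, 133, 141, 134, 140, 142, 142, 139]  (not all equal)
t=25: [124, 123, 117, 117, 121, 125, 118, 125, 119, 117, 117, 120]  (not all equal)
t=26: [139, 139, 140, 139, 140, 137, 141, 137, 140, 139, 139, 140]  (not all equal)
t=27: [120, 120, 119, 120, 119, 121, 119, 121, 119, 119, 119, 119]  (not all equal)
t=28: [142, 142, 142, 142, 142, 142, 142, 142, 142, 142, 142, 142]  (all equal)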